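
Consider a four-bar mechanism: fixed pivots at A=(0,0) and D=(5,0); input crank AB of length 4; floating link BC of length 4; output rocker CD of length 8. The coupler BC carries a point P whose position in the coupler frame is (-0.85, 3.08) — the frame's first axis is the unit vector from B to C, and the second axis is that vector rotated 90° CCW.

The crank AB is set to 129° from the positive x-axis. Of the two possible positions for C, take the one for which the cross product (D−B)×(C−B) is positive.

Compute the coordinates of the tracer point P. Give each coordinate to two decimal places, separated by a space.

-5.45 4.37

A=(0,0), D=(5.00,0)
B = A + 4.00·(cos129°, sin129°) = (-2.5173, 3.1086)
|BD| = 8.1347
circle(B,4.00) ∩ circle(D,8.00): a=1.1170, h=3.8409
  candidates: C₊=(-0.0173,6.2311) cross=31.244; C₋=(-2.9528,-0.8676) cross=-31.244
  mode + wants cross > 0 → take C=(-0.0173,6.2311) (cross=31.244)
ex = (C−B)/|BC| = (0.6250,0.7806); ey = (-0.7806,0.6250)
P = B + -0.85·ex + 3.08·ey = (-5.4529,4.3700)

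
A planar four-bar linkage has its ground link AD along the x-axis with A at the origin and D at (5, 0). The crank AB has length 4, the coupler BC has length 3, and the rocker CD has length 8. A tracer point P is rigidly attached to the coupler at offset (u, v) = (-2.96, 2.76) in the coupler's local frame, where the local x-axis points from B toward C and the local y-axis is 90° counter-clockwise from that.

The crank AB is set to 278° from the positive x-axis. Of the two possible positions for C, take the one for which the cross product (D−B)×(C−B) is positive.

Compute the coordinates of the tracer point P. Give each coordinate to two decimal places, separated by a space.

2.70 -7.40

A=(0,0), D=(5.00,0)
B = A + 4.00·(cos278°, sin278°) = (0.5567, -3.9611)
|BD| = 5.9526
circle(B,3.00) ∩ circle(D,8.00): a=-1.6436, h=2.5097
  candidates: C₊=(-2.3402,-3.1814) cross=14.939; C₋=(0.9999,-6.9282) cross=-14.939
  mode + wants cross > 0 → take C=(-2.3402,-3.1814) (cross=14.939)
ex = (C−B)/|BC| = (-0.9656,0.2599); ey = (-0.2599,-0.9656)
P = B + -2.96·ex + 2.76·ey = (2.6977,-7.3955)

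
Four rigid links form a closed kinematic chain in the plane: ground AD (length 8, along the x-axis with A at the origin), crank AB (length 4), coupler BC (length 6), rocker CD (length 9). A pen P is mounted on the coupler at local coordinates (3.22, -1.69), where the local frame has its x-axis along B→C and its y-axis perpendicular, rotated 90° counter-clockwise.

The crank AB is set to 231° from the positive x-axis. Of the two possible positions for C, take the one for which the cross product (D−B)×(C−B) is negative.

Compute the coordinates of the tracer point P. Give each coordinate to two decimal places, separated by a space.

-1.06 -6.44

A=(0,0), D=(8.00,0)
B = A + 4.00·(cos231°, sin231°) = (-2.5173, -3.1086)
|BD| = 10.9671
circle(B,6.00) ∩ circle(D,9.00): a=3.4319, h=4.9216
  candidates: C₊=(-0.6211,2.5839) cross=53.975; C₋=(2.1689,-6.8555) cross=-53.975
  mode - wants cross < 0 → take C=(2.1689,-6.8555) (cross=-53.975)
ex = (C−B)/|BC| = (0.7810,-0.6245); ey = (0.6245,0.7810)
P = B + 3.22·ex + -1.69·ey = (-1.0578,-6.4394)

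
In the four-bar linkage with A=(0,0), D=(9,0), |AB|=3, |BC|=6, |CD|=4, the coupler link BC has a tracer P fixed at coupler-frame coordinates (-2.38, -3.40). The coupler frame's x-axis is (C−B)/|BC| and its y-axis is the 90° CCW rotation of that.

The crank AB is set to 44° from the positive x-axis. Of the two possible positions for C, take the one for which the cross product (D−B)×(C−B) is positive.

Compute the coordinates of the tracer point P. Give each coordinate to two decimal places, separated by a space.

A=(0,0), D=(9.00,0)
B = A + 3.00·(cos44°, sin44°) = (2.1580, 2.0840)
|BD| = 7.1523
circle(B,6.00) ∩ circle(D,4.00): a=4.9743, h=3.3550
  candidates: C₊=(7.8941,3.8441) cross=23.996; C₋=(5.9389,-2.5749) cross=-23.996
  mode + wants cross > 0 → take C=(7.8941,3.8441) (cross=23.996)
ex = (C−B)/|BC| = (0.9560,0.2933); ey = (-0.2933,0.9560)
P = B + -2.38·ex + -3.40·ey = (0.8801,-1.8646)

0.88 -1.86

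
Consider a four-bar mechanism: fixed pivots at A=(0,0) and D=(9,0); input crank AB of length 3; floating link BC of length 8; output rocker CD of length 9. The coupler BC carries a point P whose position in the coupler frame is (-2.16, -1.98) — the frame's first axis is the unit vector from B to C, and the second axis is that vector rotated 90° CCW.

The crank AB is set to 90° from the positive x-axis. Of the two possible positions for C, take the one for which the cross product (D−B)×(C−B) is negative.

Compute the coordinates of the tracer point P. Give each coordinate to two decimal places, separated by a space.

A=(0,0), D=(9.00,0)
B = A + 3.00·(cos90°, sin90°) = (0.0000, 3.0000)
|BD| = 9.4868
circle(B,8.00) ∩ circle(D,9.00): a=3.8474, h=7.0141
  candidates: C₊=(5.8680,8.4375) cross=66.541; C₋=(1.4320,-4.8708) cross=-66.541
  mode - wants cross < 0 → take C=(1.4320,-4.8708) (cross=-66.541)
ex = (C−B)/|BC| = (0.1790,-0.9839); ey = (0.9839,0.1790)
P = B + -2.16·ex + -1.98·ey = (-2.3347,4.7707)

-2.33 4.77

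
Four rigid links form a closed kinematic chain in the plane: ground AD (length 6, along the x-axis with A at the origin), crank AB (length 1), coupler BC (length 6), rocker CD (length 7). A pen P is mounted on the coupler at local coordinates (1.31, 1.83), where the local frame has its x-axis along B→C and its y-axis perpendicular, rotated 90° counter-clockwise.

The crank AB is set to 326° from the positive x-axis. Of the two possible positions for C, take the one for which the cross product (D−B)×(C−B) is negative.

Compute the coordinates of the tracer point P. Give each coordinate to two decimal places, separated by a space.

2.99 -1.20

A=(0,0), D=(6.00,0)
B = A + 1.00·(cos326°, sin326°) = (0.8290, -0.5592)
|BD| = 5.2011
circle(B,6.00) ∩ circle(D,7.00): a=1.3508, h=5.8460
  candidates: C₊=(1.5435,5.3981) cross=30.405; C₋=(2.8006,-6.2260) cross=-30.405
  mode - wants cross < 0 → take C=(2.8006,-6.2260) (cross=-30.405)
ex = (C−B)/|BC| = (0.3286,-0.9445); ey = (0.9445,0.3286)
P = B + 1.31·ex + 1.83·ey = (2.9879,-1.1951)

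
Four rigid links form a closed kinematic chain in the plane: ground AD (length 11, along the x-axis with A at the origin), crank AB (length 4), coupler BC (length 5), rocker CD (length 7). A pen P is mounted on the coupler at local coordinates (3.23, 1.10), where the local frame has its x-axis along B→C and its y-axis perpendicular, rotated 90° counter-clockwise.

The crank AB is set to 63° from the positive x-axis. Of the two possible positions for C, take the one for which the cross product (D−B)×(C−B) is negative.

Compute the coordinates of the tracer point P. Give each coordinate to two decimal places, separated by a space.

A=(0,0), D=(11.00,0)
B = A + 4.00·(cos63°, sin63°) = (1.8160, 3.5640)
|BD| = 9.8513
circle(B,5.00) ∩ circle(D,7.00): a=3.7076, h=3.3547
  candidates: C₊=(6.4860,5.3502) cross=33.048; C₋=(4.0587,-0.9048) cross=-33.048
  mode - wants cross < 0 → take C=(4.0587,-0.9048) (cross=-33.048)
ex = (C−B)/|BC| = (0.4486,-0.8938); ey = (0.8938,0.4486)
P = B + 3.23·ex + 1.10·ey = (4.2479,1.1706)

4.25 1.17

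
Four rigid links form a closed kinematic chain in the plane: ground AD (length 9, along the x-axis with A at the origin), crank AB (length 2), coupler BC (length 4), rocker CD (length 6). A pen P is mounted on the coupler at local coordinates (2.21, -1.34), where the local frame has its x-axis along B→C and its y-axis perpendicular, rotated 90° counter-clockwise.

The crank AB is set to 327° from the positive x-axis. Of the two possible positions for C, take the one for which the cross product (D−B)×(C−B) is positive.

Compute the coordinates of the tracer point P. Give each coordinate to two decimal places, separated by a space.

3.89 0.25

A=(0,0), D=(9.00,0)
B = A + 2.00·(cos327°, sin327°) = (1.6773, -1.0893)
|BD| = 7.4032
circle(B,4.00) ∩ circle(D,6.00): a=2.3509, h=3.2363
  candidates: C₊=(3.5264,2.4577) cross=23.959; C₋=(4.4788,-3.9444) cross=-23.959
  mode + wants cross > 0 → take C=(3.5264,2.4577) (cross=23.959)
ex = (C−B)/|BC| = (0.4623,0.8867); ey = (-0.8867,0.4623)
P = B + 2.21·ex + -1.34·ey = (3.8872,0.2510)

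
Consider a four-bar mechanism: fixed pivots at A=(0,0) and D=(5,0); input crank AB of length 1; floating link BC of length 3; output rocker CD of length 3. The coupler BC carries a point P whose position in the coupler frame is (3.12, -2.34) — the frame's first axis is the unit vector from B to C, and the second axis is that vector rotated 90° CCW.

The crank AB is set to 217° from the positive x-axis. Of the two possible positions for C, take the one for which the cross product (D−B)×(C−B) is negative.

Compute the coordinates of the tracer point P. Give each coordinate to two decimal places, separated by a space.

1.98 -3.34

A=(0,0), D=(5.00,0)
B = A + 1.00·(cos217°, sin217°) = (-0.7986, -0.6018)
|BD| = 5.8298
circle(B,3.00) ∩ circle(D,3.00): a=2.9149, h=0.7095
  candidates: C₊=(2.0274,0.4048) cross=4.136; C₋=(2.1739,-1.0066) cross=-4.136
  mode - wants cross < 0 → take C=(2.1739,-1.0066) (cross=-4.136)
ex = (C−B)/|BC| = (0.9909,-0.1349); ey = (0.1349,0.9909)
P = B + 3.12·ex + -2.34·ey = (1.9771,-3.3414)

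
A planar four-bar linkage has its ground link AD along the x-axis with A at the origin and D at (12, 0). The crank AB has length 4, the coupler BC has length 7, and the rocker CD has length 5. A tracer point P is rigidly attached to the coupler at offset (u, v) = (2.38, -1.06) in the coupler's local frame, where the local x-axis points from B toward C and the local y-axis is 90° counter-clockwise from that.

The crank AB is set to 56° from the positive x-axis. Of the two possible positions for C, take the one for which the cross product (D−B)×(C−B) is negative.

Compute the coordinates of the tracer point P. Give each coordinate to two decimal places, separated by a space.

A=(0,0), D=(12.00,0)
B = A + 4.00·(cos56°, sin56°) = (2.2368, 3.3162)
|BD| = 10.3110
circle(B,7.00) ∩ circle(D,5.00): a=6.3193, h=3.0110
  candidates: C₊=(9.1887,4.1348) cross=31.047; C₋=(7.2520,-1.5673) cross=-31.047
  mode - wants cross < 0 → take C=(7.2520,-1.5673) (cross=-31.047)
ex = (C−B)/|BC| = (0.7165,-0.6976); ey = (0.6976,0.7165)
P = B + 2.38·ex + -1.06·ey = (3.2025,0.8963)

3.20 0.90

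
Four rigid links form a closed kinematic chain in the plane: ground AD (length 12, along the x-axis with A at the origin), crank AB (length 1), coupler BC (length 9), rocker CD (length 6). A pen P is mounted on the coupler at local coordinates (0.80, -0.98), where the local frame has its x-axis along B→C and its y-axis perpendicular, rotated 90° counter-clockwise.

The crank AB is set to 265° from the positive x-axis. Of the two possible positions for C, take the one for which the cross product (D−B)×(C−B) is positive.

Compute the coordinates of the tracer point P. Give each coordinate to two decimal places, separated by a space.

1.12 -1.38

A=(0,0), D=(12.00,0)
B = A + 1.00·(cos265°, sin265°) = (-0.0872, -0.9962)
|BD| = 12.1281
circle(B,9.00) ∩ circle(D,6.00): a=7.9193, h=4.2761
  candidates: C₊=(7.4541,3.9160) cross=51.862; C₋=(8.1566,-4.6074) cross=-51.862
  mode + wants cross > 0 → take C=(7.4541,3.9160) (cross=51.862)
ex = (C−B)/|BC| = (0.8379,0.5458); ey = (-0.5458,0.8379)
P = B + 0.80·ex + -0.98·ey = (1.1181,-1.3807)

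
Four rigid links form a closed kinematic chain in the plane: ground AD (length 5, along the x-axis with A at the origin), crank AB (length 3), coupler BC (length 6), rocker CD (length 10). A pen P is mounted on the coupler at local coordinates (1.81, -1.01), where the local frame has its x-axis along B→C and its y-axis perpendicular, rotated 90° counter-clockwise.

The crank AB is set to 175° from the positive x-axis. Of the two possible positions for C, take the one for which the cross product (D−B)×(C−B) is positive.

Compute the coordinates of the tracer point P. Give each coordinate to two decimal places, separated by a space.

-1.92 2.04

A=(0,0), D=(5.00,0)
B = A + 3.00·(cos175°, sin175°) = (-2.9886, 0.2615)
|BD| = 7.9929
circle(B,6.00) ∩ circle(D,10.00): a=-0.0071, h=6.0000
  candidates: C₊=(-2.7994,6.2585) cross=47.957; C₋=(-3.1920,-5.7351) cross=-47.957
  mode + wants cross > 0 → take C=(-2.7994,6.2585) (cross=47.957)
ex = (C−B)/|BC| = (0.0315,0.9995); ey = (-0.9995,0.0315)
P = B + 1.81·ex + -1.01·ey = (-1.9220,2.0387)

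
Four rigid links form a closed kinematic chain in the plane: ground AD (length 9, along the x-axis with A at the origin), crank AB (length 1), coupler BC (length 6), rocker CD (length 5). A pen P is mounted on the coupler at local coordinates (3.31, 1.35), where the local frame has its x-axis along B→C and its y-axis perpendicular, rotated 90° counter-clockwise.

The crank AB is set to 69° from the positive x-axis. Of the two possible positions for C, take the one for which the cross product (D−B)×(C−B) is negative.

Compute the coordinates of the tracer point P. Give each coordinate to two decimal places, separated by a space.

3.76 -0.17

A=(0,0), D=(9.00,0)
B = A + 1.00·(cos69°, sin69°) = (0.3584, 0.9336)
|BD| = 8.6919
circle(B,6.00) ∩ circle(D,5.00): a=4.9787, h=3.3485
  candidates: C₊=(5.6679,3.7279) cross=29.105; C₋=(4.9486,-2.9303) cross=-29.105
  mode - wants cross < 0 → take C=(4.9486,-2.9303) (cross=-29.105)
ex = (C−B)/|BC| = (0.7650,-0.6440); ey = (0.6440,0.7650)
P = B + 3.31·ex + 1.35·ey = (3.7600,-0.1652)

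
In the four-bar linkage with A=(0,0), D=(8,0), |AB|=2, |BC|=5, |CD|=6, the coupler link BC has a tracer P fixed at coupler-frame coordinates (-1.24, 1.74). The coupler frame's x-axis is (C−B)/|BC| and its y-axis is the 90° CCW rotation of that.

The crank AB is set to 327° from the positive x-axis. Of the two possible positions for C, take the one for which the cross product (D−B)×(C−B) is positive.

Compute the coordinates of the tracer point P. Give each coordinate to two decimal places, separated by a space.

A=(0,0), D=(8.00,0)
B = A + 2.00·(cos327°, sin327°) = (1.6773, -1.0893)
|BD| = 6.4158
circle(B,5.00) ∩ circle(D,6.00): a=2.3506, h=4.4130
  candidates: C₊=(3.2446,3.6587) cross=28.313; C₋=(4.7431,-5.0391) cross=-28.313
  mode + wants cross > 0 → take C=(3.2446,3.6587) (cross=28.313)
ex = (C−B)/|BC| = (0.3135,0.9496); ey = (-0.9496,0.3135)
P = B + -1.24·ex + 1.74·ey = (-0.3637,-1.7214)

-0.36 -1.72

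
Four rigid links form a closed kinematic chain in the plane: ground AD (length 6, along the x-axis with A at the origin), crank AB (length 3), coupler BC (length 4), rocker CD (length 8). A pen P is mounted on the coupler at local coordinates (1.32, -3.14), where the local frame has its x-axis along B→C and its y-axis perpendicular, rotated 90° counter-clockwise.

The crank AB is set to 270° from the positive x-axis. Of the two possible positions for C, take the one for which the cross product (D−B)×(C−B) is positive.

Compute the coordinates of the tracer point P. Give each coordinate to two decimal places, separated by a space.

A=(0,0), D=(6.00,0)
B = A + 3.00·(cos270°, sin270°) = (-0.0000, -3.0000)
|BD| = 6.7082
circle(B,4.00) ∩ circle(D,8.00): a=-0.2236, h=3.9937
  candidates: C₊=(-1.9861,0.4721) cross=26.791; C₋=(1.5861,-6.6721) cross=-26.791
  mode + wants cross > 0 → take C=(-1.9861,0.4721) (cross=26.791)
ex = (C−B)/|BC| = (-0.4965,0.8680); ey = (-0.8680,-0.4965)
P = B + 1.32·ex + -3.14·ey = (2.0702,-0.2951)

2.07 -0.30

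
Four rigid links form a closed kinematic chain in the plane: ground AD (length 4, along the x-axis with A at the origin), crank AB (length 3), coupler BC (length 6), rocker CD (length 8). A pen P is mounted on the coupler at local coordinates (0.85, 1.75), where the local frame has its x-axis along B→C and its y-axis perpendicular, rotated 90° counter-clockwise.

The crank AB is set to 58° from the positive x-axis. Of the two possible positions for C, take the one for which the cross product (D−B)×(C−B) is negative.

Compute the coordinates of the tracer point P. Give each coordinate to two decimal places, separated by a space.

A=(0,0), D=(4.00,0)
B = A + 3.00·(cos58°, sin58°) = (1.5898, 2.5441)
|BD| = 3.5046
circle(B,6.00) ∩ circle(D,8.00): a=-2.2425, h=5.5652
  candidates: C₊=(4.0875,7.9995) cross=19.503; C₋=(-3.9926,0.3447) cross=-19.503
  mode - wants cross < 0 → take C=(-3.9926,0.3447) (cross=-19.503)
ex = (C−B)/|BC| = (-0.9304,-0.3666); ey = (0.3666,-0.9304)
P = B + 0.85·ex + 1.75·ey = (1.4404,0.6044)

1.44 0.60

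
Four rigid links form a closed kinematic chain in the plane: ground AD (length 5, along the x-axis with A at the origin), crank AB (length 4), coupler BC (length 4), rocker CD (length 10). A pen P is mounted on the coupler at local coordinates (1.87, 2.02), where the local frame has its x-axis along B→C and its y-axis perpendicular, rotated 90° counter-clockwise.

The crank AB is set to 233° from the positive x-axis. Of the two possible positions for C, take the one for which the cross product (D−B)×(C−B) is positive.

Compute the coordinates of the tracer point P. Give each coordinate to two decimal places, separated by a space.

A=(0,0), D=(5.00,0)
B = A + 4.00·(cos233°, sin233°) = (-2.4073, -3.1945)
|BD| = 8.0668
circle(B,4.00) ∩ circle(D,10.00): a=-1.1732, h=3.8241
  candidates: C₊=(-4.9989,-0.1477) cross=30.848; C₋=(-1.9701,-7.1706) cross=-30.848
  mode + wants cross > 0 → take C=(-4.9989,-0.1477) (cross=30.848)
ex = (C−B)/|BC| = (-0.6479,0.7617); ey = (-0.7617,-0.6479)
P = B + 1.87·ex + 2.02·ey = (-5.1575,-3.0789)

-5.16 -3.08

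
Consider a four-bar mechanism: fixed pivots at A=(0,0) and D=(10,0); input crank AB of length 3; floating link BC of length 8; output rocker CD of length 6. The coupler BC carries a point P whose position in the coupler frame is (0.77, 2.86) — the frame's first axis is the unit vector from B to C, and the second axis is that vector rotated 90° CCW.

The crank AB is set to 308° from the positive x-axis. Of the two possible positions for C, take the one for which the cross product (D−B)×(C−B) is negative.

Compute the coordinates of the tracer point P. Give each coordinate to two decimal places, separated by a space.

A=(0,0), D=(10.00,0)
B = A + 3.00·(cos308°, sin308°) = (1.8470, -2.3640)
|BD| = 8.4888
circle(B,8.00) ∩ circle(D,6.00): a=5.8936, h=5.4097
  candidates: C₊=(6.0009,4.4730) cross=45.922; C₋=(9.0140,-5.9184) cross=-45.922
  mode - wants cross < 0 → take C=(9.0140,-5.9184) (cross=-45.922)
ex = (C−B)/|BC| = (0.8959,-0.4443); ey = (0.4443,0.8959)
P = B + 0.77·ex + 2.86·ey = (3.8075,-0.1439)

3.81 -0.14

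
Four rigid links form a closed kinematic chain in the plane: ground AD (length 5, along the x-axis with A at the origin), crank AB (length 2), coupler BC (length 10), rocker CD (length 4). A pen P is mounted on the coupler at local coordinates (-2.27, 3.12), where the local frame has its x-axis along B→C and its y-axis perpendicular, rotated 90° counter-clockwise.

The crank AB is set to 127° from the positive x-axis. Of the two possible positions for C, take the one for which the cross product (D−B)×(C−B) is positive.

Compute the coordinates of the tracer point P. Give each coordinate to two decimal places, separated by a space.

A=(0,0), D=(5.00,0)
B = A + 2.00·(cos127°, sin127°) = (-1.2036, 1.5973)
|BD| = 6.4060
circle(B,10.00) ∩ circle(D,4.00): a=9.7594, h=2.1805
  candidates: C₊=(8.7912,1.2755) cross=13.968; C₋=(7.7038,-2.9478) cross=-13.968
  mode + wants cross > 0 → take C=(8.7912,1.2755) (cross=13.968)
ex = (C−B)/|BC| = (0.9995,-0.0322); ey = (0.0322,0.9995)
P = B + -2.27·ex + 3.12·ey = (-3.3721,4.7887)

-3.37 4.79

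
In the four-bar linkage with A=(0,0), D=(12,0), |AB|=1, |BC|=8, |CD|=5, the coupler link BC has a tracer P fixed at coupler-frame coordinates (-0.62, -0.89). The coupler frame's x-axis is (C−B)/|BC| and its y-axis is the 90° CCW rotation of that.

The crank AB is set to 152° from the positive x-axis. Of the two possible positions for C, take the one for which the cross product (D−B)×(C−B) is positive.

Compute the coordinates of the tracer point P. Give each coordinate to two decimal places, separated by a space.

-1.44 -0.46

A=(0,0), D=(12.00,0)
B = A + 1.00·(cos152°, sin152°) = (-0.8829, 0.4695)
|BD| = 12.8915
circle(B,8.00) ∩ circle(D,5.00): a=7.9584, h=0.8150
  candidates: C₊=(7.0998,0.9941) cross=10.507; C₋=(7.0405,-0.6348) cross=-10.507
  mode + wants cross > 0 → take C=(7.0998,0.9941) (cross=10.507)
ex = (C−B)/|BC| = (0.9978,0.0656); ey = (-0.0656,0.9978)
P = B + -0.62·ex + -0.89·ey = (-1.4432,-0.4593)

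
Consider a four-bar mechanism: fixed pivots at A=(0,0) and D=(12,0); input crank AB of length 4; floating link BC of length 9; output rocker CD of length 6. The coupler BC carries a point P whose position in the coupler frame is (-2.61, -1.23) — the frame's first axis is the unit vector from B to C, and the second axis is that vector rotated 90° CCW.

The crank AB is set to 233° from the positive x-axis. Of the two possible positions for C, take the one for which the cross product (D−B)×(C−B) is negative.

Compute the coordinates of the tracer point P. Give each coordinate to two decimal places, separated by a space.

A=(0,0), D=(12.00,0)
B = A + 4.00·(cos233°, sin233°) = (-2.4073, -3.1945)
|BD| = 14.7572
circle(B,9.00) ∩ circle(D,6.00): a=8.9033, h=1.3160
  candidates: C₊=(6.0000,0.0176) cross=19.420; C₋=(6.5698,-2.5520) cross=-19.420
  mode - wants cross < 0 → take C=(6.5698,-2.5520) (cross=-19.420)
ex = (C−B)/|BC| = (0.9974,0.0714); ey = (-0.0714,0.9974)
P = B + -2.61·ex + -1.23·ey = (-4.9228,-4.6077)

-4.92 -4.61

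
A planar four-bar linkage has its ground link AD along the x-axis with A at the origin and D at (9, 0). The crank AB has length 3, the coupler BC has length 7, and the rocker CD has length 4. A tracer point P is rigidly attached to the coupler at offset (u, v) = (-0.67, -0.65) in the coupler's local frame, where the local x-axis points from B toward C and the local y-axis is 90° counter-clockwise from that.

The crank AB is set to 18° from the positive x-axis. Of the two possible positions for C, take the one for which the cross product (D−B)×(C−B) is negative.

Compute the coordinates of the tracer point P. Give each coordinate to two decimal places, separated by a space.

1.92 0.91

A=(0,0), D=(9.00,0)
B = A + 3.00·(cos18°, sin18°) = (2.8532, 0.9271)
|BD| = 6.2163
circle(B,7.00) ∩ circle(D,4.00): a=5.7625, h=3.9742
  candidates: C₊=(9.1439,3.9974) cross=24.705; C₋=(7.9585,-3.8620) cross=-24.705
  mode - wants cross < 0 → take C=(7.9585,-3.8620) (cross=-24.705)
ex = (C−B)/|BC| = (0.7293,-0.6842); ey = (0.6842,0.7293)
P = B + -0.67·ex + -0.65·ey = (1.9198,0.9114)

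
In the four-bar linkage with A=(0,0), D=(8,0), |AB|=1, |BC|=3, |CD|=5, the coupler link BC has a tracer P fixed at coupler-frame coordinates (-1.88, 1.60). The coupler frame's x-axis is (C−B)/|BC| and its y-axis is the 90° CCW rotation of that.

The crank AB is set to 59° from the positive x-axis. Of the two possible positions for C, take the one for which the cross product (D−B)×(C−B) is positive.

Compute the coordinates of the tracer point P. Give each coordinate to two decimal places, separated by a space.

-1.78 1.75

A=(0,0), D=(8.00,0)
B = A + 1.00·(cos59°, sin59°) = (0.5150, 0.8572)
|BD| = 7.5339
circle(B,3.00) ∩ circle(D,5.00): a=2.7051, h=1.2971
  candidates: C₊=(3.3501,1.8381) cross=9.773; C₋=(3.0550,-0.7393) cross=-9.773
  mode + wants cross > 0 → take C=(3.3501,1.8381) (cross=9.773)
ex = (C−B)/|BC| = (0.9450,0.3270); ey = (-0.3270,0.9450)
P = B + -1.88·ex + 1.60·ey = (-1.7848,1.7545)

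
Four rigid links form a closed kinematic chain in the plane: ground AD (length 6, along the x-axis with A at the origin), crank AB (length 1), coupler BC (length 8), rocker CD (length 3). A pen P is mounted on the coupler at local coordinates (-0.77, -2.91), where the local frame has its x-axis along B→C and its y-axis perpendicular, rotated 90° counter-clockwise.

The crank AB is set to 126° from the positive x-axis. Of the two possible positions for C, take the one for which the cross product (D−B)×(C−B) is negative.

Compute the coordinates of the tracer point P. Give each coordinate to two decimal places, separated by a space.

A=(0,0), D=(6.00,0)
B = A + 1.00·(cos126°, sin126°) = (-0.5878, 0.8090)
|BD| = 6.6373
circle(B,8.00) ∩ circle(D,3.00): a=7.4619, h=2.8844
  candidates: C₊=(7.1701,2.7624) cross=19.145; C₋=(6.4669,-2.9634) cross=-19.145
  mode - wants cross < 0 → take C=(6.4669,-2.9634) (cross=-19.145)
ex = (C−B)/|BC| = (0.8818,-0.4716); ey = (0.4716,0.8818)
P = B + -0.77·ex + -2.91·ey = (-2.6390,-1.3940)

-2.64 -1.39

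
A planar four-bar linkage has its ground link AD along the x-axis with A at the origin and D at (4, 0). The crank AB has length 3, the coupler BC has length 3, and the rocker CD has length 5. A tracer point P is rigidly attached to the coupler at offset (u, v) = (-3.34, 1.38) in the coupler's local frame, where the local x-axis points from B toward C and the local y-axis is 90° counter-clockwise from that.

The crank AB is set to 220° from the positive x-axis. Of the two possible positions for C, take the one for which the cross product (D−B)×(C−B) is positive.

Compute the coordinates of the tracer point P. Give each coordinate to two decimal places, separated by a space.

-5.04 -4.29

A=(0,0), D=(4.00,0)
B = A + 3.00·(cos220°, sin220°) = (-2.2981, -1.9284)
|BD| = 6.5867
circle(B,3.00) ∩ circle(D,5.00): a=2.0788, h=2.1630
  candidates: C₊=(-0.9437,0.7485) cross=14.247; C₋=(0.3228,-3.3880) cross=-14.247
  mode + wants cross > 0 → take C=(-0.9437,0.7485) (cross=14.247)
ex = (C−B)/|BC| = (0.4515,0.8923); ey = (-0.8923,0.4515)
P = B + -3.34·ex + 1.38·ey = (-5.0375,-4.2855)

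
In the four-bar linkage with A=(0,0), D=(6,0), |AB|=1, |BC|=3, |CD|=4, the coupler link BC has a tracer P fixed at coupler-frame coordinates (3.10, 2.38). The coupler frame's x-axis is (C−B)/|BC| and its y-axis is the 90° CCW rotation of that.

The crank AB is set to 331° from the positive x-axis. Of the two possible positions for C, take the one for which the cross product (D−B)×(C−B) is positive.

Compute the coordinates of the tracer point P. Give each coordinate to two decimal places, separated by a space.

A=(0,0), D=(6.00,0)
B = A + 1.00·(cos331°, sin331°) = (0.8746, -0.4848)
|BD| = 5.1483
circle(B,3.00) ∩ circle(D,4.00): a=1.8943, h=2.3263
  candidates: C₊=(2.5414,2.0095) cross=11.976; C₋=(2.9796,-2.6224) cross=-11.976
  mode + wants cross > 0 → take C=(2.5414,2.0095) (cross=11.976)
ex = (C−B)/|BC| = (0.5556,0.8314); ey = (-0.8314,0.5556)
P = B + 3.10·ex + 2.38·ey = (0.6181,3.4150)

0.62 3.42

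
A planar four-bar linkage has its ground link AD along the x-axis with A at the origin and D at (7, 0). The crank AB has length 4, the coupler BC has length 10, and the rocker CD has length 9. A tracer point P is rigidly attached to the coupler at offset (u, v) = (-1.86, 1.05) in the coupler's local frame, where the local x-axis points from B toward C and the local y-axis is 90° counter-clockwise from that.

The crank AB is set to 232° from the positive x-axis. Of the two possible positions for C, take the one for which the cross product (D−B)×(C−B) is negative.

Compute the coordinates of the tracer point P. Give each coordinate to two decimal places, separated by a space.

-3.38 -1.22

A=(0,0), D=(7.00,0)
B = A + 4.00·(cos232°, sin232°) = (-2.4626, -3.1520)
|BD| = 9.9738
circle(B,10.00) ∩ circle(D,9.00): a=5.9394, h=8.0451
  candidates: C₊=(0.6299,6.3578) cross=80.240; C₋=(5.7149,-8.9078) cross=-80.240
  mode - wants cross < 0 → take C=(5.7149,-8.9078) (cross=-80.240)
ex = (C−B)/|BC| = (0.8178,-0.5756); ey = (0.5756,0.8178)
P = B + -1.86·ex + 1.05·ey = (-3.3793,-1.2228)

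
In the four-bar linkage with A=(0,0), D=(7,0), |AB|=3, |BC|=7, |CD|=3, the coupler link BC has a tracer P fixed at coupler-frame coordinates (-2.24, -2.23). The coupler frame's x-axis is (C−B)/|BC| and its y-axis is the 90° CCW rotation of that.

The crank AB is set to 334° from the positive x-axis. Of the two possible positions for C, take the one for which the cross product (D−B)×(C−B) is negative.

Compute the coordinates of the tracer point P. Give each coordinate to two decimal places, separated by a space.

0.46 -3.55

A=(0,0), D=(7.00,0)
B = A + 3.00·(cos334°, sin334°) = (2.6964, -1.3151)
|BD| = 4.5001
circle(B,7.00) ∩ circle(D,3.00): a=6.6944, h=2.0457
  candidates: C₊=(8.5007,2.5977) cross=9.206; C₋=(9.6964,-1.3151) cross=-9.206
  mode - wants cross < 0 → take C=(9.6964,-1.3151) (cross=-9.206)
ex = (C−B)/|BC| = (1.0000,-0.0000); ey = (0.0000,1.0000)
P = B + -2.24·ex + -2.23·ey = (0.4564,-3.5451)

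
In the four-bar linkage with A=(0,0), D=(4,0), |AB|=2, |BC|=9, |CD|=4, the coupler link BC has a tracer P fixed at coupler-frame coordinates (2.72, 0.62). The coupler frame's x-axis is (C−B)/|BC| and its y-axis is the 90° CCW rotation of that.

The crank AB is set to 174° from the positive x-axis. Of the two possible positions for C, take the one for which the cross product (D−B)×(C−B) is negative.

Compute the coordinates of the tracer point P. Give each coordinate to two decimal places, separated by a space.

0.76 -0.27

A=(0,0), D=(4.00,0)
B = A + 2.00·(cos174°, sin174°) = (-1.9890, 0.2091)
|BD| = 5.9927
circle(B,9.00) ∩ circle(D,4.00): a=8.4196, h=3.1796
  candidates: C₊=(6.5364,3.0930) cross=19.055; C₋=(6.3145,-3.2624) cross=-19.055
  mode - wants cross < 0 → take C=(6.3145,-3.2624) (cross=-19.055)
ex = (C−B)/|BC| = (0.9226,-0.3857); ey = (0.3857,0.9226)
P = B + 2.72·ex + 0.62·ey = (0.7596,-0.2681)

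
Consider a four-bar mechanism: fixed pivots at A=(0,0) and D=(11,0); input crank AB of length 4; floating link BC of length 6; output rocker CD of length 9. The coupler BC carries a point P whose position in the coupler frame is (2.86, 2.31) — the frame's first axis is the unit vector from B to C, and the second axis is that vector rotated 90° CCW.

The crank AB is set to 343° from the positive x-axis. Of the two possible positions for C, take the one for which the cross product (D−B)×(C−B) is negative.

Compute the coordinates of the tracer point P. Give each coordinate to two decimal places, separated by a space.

6.77 -3.36

A=(0,0), D=(11.00,0)
B = A + 4.00·(cos343°, sin343°) = (3.8252, -1.1695)
|BD| = 7.2695
circle(B,6.00) ∩ circle(D,9.00): a=0.5396, h=5.9757
  candidates: C₊=(3.3964,4.8152) cross=43.440; C₋=(5.3191,-6.9805) cross=-43.440
  mode - wants cross < 0 → take C=(5.3191,-6.9805) (cross=-43.440)
ex = (C−B)/|BC| = (0.2490,-0.9685); ey = (0.9685,0.2490)
P = B + 2.86·ex + 2.31·ey = (6.7746,-3.3643)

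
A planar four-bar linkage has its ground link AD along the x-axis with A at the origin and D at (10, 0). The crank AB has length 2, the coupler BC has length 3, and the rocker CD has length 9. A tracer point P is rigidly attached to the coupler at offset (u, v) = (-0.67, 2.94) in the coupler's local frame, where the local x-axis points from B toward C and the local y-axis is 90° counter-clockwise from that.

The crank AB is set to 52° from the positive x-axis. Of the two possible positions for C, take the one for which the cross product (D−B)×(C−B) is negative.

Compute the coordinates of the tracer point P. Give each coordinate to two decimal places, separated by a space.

4.20 2.13

A=(0,0), D=(10.00,0)
B = A + 2.00·(cos52°, sin52°) = (1.2313, 1.5760)
|BD| = 8.9092
circle(B,3.00) ∩ circle(D,9.00): a=0.4138, h=2.9713
  candidates: C₊=(2.1642,4.4273) cross=26.472; C₋=(1.1130,-1.4216) cross=-26.472
  mode - wants cross < 0 → take C=(1.1130,-1.4216) (cross=-26.472)
ex = (C−B)/|BC| = (-0.0394,-0.9992); ey = (0.9992,-0.0394)
P = B + -0.67·ex + 2.94·ey = (4.1955,2.1295)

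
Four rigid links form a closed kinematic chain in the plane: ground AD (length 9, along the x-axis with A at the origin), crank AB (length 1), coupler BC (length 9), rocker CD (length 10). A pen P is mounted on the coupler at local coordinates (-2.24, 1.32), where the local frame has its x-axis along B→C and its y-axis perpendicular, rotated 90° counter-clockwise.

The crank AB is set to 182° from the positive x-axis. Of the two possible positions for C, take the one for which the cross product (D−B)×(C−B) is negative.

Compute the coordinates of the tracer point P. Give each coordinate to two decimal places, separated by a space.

A=(0,0), D=(9.00,0)
B = A + 1.00·(cos182°, sin182°) = (-0.9994, -0.0349)
|BD| = 9.9995
circle(B,9.00) ∩ circle(D,10.00): a=4.0497, h=8.0374
  candidates: C₊=(3.0222,8.0166) cross=80.370; C₋=(3.0783,-8.0581) cross=-80.370
  mode - wants cross < 0 → take C=(3.0783,-8.0581) (cross=-80.370)
ex = (C−B)/|BC| = (0.4531,-0.8915); ey = (0.8915,0.4531)
P = B + -2.24·ex + 1.32·ey = (-0.8375,2.5601)

-0.84 2.56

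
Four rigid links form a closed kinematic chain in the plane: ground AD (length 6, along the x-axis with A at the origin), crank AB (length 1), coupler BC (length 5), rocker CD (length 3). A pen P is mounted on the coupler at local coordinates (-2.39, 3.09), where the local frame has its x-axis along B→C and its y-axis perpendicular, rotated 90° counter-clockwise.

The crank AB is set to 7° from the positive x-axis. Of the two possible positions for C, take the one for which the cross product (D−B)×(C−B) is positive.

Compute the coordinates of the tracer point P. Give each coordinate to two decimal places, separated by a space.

A=(0,0), D=(6.00,0)
B = A + 1.00·(cos7°, sin7°) = (0.9925, 0.1219)
|BD| = 5.0089
circle(B,5.00) ∩ circle(D,3.00): a=4.1016, h=2.8595
  candidates: C₊=(5.1625,2.8807) cross=14.323; C₋=(5.0234,-2.8366) cross=-14.323
  mode + wants cross > 0 → take C=(5.1625,2.8807) (cross=14.323)
ex = (C−B)/|BC| = (0.8340,0.5518); ey = (-0.5518,0.8340)
P = B + -2.39·ex + 3.09·ey = (-2.7057,1.3802)

-2.71 1.38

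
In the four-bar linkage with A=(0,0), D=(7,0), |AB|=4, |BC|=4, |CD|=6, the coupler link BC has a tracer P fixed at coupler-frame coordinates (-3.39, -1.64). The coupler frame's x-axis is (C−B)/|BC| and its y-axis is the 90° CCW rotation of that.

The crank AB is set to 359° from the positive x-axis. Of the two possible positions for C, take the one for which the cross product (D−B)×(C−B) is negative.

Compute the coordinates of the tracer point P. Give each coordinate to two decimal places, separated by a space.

4.01 3.70

A=(0,0), D=(7.00,0)
B = A + 4.00·(cos359°, sin359°) = (3.9994, -0.0698)
|BD| = 3.0014
circle(B,4.00) ∩ circle(D,6.00): a=-1.8310, h=3.5563
  candidates: C₊=(2.0861,3.4429) cross=10.674; C₋=(2.2516,-3.6677) cross=-10.674
  mode - wants cross < 0 → take C=(2.2516,-3.6677) (cross=-10.674)
ex = (C−B)/|BC| = (-0.4370,-0.8995); ey = (0.8995,-0.4370)
P = B + -3.39·ex + -1.64·ey = (4.0055,3.6960)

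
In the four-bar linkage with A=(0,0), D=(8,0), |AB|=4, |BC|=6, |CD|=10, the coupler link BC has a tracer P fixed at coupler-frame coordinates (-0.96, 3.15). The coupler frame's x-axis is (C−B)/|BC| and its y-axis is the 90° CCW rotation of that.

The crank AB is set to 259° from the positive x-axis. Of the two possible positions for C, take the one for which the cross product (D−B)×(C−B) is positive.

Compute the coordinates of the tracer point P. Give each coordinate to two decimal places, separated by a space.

-3.70 -5.42

A=(0,0), D=(8.00,0)
B = A + 4.00·(cos259°, sin259°) = (-0.7632, -3.9265)
|BD| = 9.6027
circle(B,6.00) ∩ circle(D,10.00): a=1.4690, h=5.8174
  candidates: C₊=(-1.8014,1.9830) cross=55.863; C₋=(2.9560,-8.6347) cross=-55.863
  mode + wants cross > 0 → take C=(-1.8014,1.9830) (cross=55.863)
ex = (C−B)/|BC| = (-0.1730,0.9849); ey = (-0.9849,-0.1730)
P = B + -0.96·ex + 3.15·ey = (-3.6996,-5.4171)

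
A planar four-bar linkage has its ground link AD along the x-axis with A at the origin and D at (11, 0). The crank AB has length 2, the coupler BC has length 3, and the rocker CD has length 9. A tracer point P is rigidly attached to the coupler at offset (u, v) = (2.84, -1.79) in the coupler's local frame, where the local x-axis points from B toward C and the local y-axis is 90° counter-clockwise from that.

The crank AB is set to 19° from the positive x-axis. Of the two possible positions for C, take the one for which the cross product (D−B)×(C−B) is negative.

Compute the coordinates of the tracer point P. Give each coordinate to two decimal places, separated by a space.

A=(0,0), D=(11.00,0)
B = A + 2.00·(cos19°, sin19°) = (1.8910, 0.6511)
|BD| = 9.1322
circle(B,3.00) ∩ circle(D,9.00): a=0.6240, h=2.9344
  candidates: C₊=(2.7227,3.5336) cross=26.797; C₋=(2.3042,-2.3203) cross=-26.797
  mode - wants cross < 0 → take C=(2.3042,-2.3203) (cross=-26.797)
ex = (C−B)/|BC| = (0.1377,-0.9905); ey = (0.9905,0.1377)
P = B + 2.84·ex + -1.79·ey = (0.5093,-2.4083)

0.51 -2.41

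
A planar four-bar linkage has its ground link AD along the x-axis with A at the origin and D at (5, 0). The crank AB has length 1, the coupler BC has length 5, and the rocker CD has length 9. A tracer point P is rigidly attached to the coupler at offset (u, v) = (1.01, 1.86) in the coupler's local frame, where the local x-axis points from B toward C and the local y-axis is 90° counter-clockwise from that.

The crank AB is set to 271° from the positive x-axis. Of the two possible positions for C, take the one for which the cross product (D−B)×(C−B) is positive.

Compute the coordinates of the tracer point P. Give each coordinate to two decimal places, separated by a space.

-1.98 -1.70

A=(0,0), D=(5.00,0)
B = A + 1.00·(cos271°, sin271°) = (0.0175, -0.9998)
|BD| = 5.0819
circle(B,5.00) ∩ circle(D,9.00): a=-2.9688, h=4.0232
  candidates: C₊=(-3.6849,2.3606) cross=20.445; C₋=(-2.1018,-5.5285) cross=-20.445
  mode + wants cross > 0 → take C=(-3.6849,2.3606) (cross=20.445)
ex = (C−B)/|BC| = (-0.7405,0.6721); ey = (-0.6721,-0.7405)
P = B + 1.01·ex + 1.86·ey = (-1.9805,-1.6983)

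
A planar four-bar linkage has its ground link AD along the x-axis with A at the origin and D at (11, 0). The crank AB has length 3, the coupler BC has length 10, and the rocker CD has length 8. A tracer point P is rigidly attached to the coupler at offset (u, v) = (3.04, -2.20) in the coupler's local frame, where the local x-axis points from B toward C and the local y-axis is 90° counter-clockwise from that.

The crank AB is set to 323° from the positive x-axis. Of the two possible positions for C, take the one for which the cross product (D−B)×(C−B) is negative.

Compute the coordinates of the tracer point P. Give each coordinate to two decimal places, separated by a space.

A=(0,0), D=(11.00,0)
B = A + 3.00·(cos323°, sin323°) = (2.3959, -1.8054)
|BD| = 8.7915
circle(B,10.00) ∩ circle(D,8.00): a=6.4432, h=7.6476
  candidates: C₊=(7.1312,7.0023) cross=67.234; C₋=(10.2723,-7.9668) cross=-67.234
  mode - wants cross < 0 → take C=(10.2723,-7.9668) (cross=-67.234)
ex = (C−B)/|BC| = (0.7876,-0.6161); ey = (0.6161,0.7876)
P = B + 3.04·ex + -2.20·ey = (3.4348,-5.4113)

3.43 -5.41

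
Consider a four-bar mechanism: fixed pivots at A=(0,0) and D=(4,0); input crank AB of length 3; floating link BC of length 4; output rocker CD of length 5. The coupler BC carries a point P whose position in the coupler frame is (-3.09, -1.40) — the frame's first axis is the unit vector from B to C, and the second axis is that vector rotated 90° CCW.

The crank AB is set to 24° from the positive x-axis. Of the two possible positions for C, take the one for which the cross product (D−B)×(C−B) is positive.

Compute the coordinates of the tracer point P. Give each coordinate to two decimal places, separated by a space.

A=(0,0), D=(4.00,0)
B = A + 3.00·(cos24°, sin24°) = (2.7406, 1.2202)
|BD| = 1.7535
circle(B,4.00) ∩ circle(D,5.00): a=-1.6895, h=3.6257
  candidates: C₊=(4.0503,4.9997) cross=6.358; C₋=(-0.9957,-0.2081) cross=-6.358
  mode + wants cross > 0 → take C=(4.0503,4.9997) (cross=6.358)
ex = (C−B)/|BC| = (0.3274,0.9449); ey = (-0.9449,0.3274)
P = B + -3.09·ex + -1.40·ey = (3.0518,-2.1578)

3.05 -2.16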